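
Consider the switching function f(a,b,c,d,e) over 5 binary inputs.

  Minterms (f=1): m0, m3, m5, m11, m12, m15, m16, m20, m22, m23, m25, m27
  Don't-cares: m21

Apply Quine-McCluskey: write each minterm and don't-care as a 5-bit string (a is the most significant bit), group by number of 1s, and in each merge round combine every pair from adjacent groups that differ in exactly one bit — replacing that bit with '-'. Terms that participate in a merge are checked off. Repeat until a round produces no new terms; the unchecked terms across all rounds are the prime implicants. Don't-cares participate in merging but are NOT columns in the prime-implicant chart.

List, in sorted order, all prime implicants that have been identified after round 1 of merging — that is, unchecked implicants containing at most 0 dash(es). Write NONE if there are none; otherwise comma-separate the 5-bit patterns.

01100

size-2^0 implicants → 00000(✓)  00011(✓)  00101(✓)  01011(✓)  01100  01111(✓)  10000(✓)  10100(✓)  10101(✓)  10110(✓)  10111(✓)  11001(✓)  11011(✓)
size-2^1 implicants → -0000  -0101  -1011  0-011  01-11  10-00  101-0(✓)  101-1(✓)  1010-(✓)  1011-(✓)  110-1
size-2^2 implicants → 101--
Unchecked terms (primes): -0000, -0101, -1011, 0-011, 01-11, 01100, 10-00, 101--, 110-1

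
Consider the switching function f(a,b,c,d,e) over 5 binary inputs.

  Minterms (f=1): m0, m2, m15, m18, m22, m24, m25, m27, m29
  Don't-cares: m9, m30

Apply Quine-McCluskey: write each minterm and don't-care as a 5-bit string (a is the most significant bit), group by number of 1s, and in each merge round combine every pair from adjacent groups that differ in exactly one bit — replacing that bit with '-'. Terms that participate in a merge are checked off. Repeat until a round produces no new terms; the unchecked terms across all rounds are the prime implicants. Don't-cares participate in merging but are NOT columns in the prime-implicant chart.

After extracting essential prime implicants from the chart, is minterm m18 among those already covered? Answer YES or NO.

NO

Round 0: 00000✓ 00010✓ 01001✓ 01111 10010✓ 10110✓ 11000✓ 11001✓ 11011✓ 11101✓ 11110✓
Round 1: -0010 -1001 000-0 1-110 10-10 11-01 110-1 1100-
PIs = {-0010, -1001, 000-0, 01111, 1-110, 10-10, 11-01, 110-1, 1100-}
Coverage chart:
  m0: 000-0 ←essential
  m2: -0010,000-0
  m15: 01111 ←essential
  m18: -0010,10-10
  m22: 1-110,10-10
  m24: 1100- ←essential
  m25: -1001,11-01,110-1,1100-
  m27: 110-1 ←essential
  m29: 11-01 ←essential
Essential: 000-0, 01111, 11-01, 110-1, 1100-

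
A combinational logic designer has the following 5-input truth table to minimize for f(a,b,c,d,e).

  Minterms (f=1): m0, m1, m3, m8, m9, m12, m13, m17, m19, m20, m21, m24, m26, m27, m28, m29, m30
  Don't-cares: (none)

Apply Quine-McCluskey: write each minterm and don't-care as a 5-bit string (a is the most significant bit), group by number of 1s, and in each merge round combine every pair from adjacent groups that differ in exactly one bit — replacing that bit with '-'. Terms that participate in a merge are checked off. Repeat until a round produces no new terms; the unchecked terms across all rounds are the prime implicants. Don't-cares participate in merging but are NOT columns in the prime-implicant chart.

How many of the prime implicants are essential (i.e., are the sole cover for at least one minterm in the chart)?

[col 0] 00000*, 00001*, 00011*, 01000*, 01001*, 01100*, 01101*, 10001*, 10011*, 10100*, 10101*, 11000*, 11010*, 11011*, 11100*, 11101*, 11110*
[col 1] -0001*, -0011*, -1000*, -1100*, -1101*, 0-000*, 0-001*, 000-1*, 0000-*, 01-00*, 01-01*, 0100-*, 0110-*, 1-011, 1-100*, 1-101*, 10-01, 100-1*, 1010-*, 11-00*, 11-10*, 110-0*, 1101-, 111-0*, 1110-*
[col 2] -00-1, -1-00, -110-, 0-00-, 01-0-, 1-10-, 11--0
Prime implicants: -00-1, -1-00, -110-, 0-00-, 01-0-, 1-011, 1-10-, 10-01, 11--0, 1101-
PI chart (minterm → PIs covering it):
  0 | 0-00-  (sole → essential)
  1 | -00-1,0-00-
  3 | -00-1  (sole → essential)
  8 | -1-00,0-00-,01-0-
  9 | 0-00-,01-0-
  12 | -1-00,-110-,01-0-
  13 | -110-,01-0-
  17 | -00-1,10-01
  19 | -00-1,1-011
  20 | 1-10-  (sole → essential)
  21 | 1-10-,10-01
  24 | -1-00,11--0
  26 | 11--0,1101-
  27 | 1-011,1101-
  28 | -1-00,-110-,1-10-,11--0
  29 | -110-,1-10-
  30 | 11--0  (sole → essential)
Essential prime implicants: -00-1, 0-00-, 1-10-, 11--0

4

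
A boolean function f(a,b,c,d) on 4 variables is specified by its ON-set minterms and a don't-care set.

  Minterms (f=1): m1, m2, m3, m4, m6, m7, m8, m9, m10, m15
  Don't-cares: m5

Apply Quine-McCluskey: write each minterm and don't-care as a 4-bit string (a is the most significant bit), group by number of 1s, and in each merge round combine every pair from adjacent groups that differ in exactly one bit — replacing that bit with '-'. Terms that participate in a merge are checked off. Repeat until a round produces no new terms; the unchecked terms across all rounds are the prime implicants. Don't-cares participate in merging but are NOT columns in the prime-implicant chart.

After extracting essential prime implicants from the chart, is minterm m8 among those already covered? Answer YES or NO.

size-2^0 implicants → 0001(✓)  0010(✓)  0011(✓)  0100(✓)  0101(✓)  0110(✓)  0111(✓)  1000(✓)  1001(✓)  1010(✓)  1111(✓)
size-2^1 implicants → -001  -010  -111  0-01(✓)  0-10(✓)  0-11(✓)  00-1(✓)  001-(✓)  01-0(✓)  01-1(✓)  010-(✓)  011-(✓)  10-0  100-
size-2^2 implicants → 0--1  0-1-  01--
Unchecked terms (primes): -001, -010, -111, 0--1, 0-1-, 01--, 10-0, 100-
Minterm coverage:
  m1 ⊆ -001,0--1
  m2 ⊆ -010,0-1-
  m3 ⊆ 0--1,0-1-
  m4 ⊆ 01-- [E]
  m6 ⊆ 0-1-,01--
  m7 ⊆ -111,0--1,0-1-,01--
  m8 ⊆ 10-0,100-
  m9 ⊆ -001,100-
  m10 ⊆ -010,10-0
  m15 ⊆ -111 [E]
E = {-111, 01--}

NO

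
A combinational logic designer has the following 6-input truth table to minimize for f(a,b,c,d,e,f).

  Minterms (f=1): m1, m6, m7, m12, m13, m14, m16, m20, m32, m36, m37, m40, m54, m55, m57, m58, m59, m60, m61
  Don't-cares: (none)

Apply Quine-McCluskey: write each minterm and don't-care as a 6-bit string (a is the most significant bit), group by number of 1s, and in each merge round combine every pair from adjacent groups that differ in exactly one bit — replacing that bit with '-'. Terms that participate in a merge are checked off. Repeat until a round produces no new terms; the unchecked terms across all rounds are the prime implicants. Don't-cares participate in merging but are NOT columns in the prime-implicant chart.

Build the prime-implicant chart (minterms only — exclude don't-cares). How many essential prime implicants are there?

9

[col 0] 000001, 000110*, 000111*, 001100*, 001101*, 001110*, 010000*, 010100*, 100000*, 100100*, 100101*, 101000*, 110110*, 110111*, 111001*, 111010*, 111011*, 111100*, 111101*
[col 1] 00-110, 00011-, 0011-0, 00110-, 010-00, 10-000, 100-00, 10010-, 11011-, 111-01, 1110-1, 11101-, 11110-
Prime implicants: 00-110, 000001, 00011-, 0011-0, 00110-, 010-00, 10-000, 100-00, 10010-, 11011-, 111-01, 1110-1, 11101-, 11110-
PI chart (minterm → PIs covering it):
  1 | 000001  (sole → essential)
  6 | 00-110,00011-
  7 | 00011-  (sole → essential)
  12 | 0011-0,00110-
  13 | 00110-  (sole → essential)
  14 | 00-110,0011-0
  16 | 010-00  (sole → essential)
  20 | 010-00  (sole → essential)
  32 | 10-000,100-00
  36 | 100-00,10010-
  37 | 10010-  (sole → essential)
  40 | 10-000  (sole → essential)
  54 | 11011-  (sole → essential)
  55 | 11011-  (sole → essential)
  57 | 111-01,1110-1
  58 | 11101-  (sole → essential)
  59 | 1110-1,11101-
  60 | 11110-  (sole → essential)
  61 | 111-01,11110-
Essential prime implicants: 000001, 00011-, 00110-, 010-00, 10-000, 10010-, 11011-, 11101-, 11110-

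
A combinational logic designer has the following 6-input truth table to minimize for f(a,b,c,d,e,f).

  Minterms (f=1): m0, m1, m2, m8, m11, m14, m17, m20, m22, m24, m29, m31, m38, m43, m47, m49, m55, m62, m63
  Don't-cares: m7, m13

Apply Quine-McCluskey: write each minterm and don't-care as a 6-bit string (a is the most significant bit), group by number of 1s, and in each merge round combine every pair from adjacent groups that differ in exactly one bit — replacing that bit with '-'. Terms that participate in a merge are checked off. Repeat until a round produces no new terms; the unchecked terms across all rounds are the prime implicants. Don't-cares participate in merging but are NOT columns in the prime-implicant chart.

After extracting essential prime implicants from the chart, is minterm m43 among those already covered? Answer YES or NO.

YES

[col 0] 000000*, 000001*, 000010*, 000111, 001000*, 001011*, 001101*, 001110, 010001*, 010100*, 010110*, 011000*, 011101*, 011111*, 100110, 101011*, 101111*, 110001*, 110111*, 111110*, 111111*
[col 1] -01011, -10001, -11111, 0-0001, 0-1000, 0-1101, 00-000, 0000-0, 00000-, 0101-0, 0111-1, 1-1111, 101-11, 11-111, 11111-
Prime implicants: -01011, -10001, -11111, 0-0001, 0-1000, 0-1101, 00-000, 0000-0, 00000-, 000111, 001110, 0101-0, 0111-1, 1-1111, 100110, 101-11, 11-111, 11111-
PI chart (minterm → PIs covering it):
  0 | 00-000,0000-0,00000-
  1 | 0-0001,00000-
  2 | 0000-0  (sole → essential)
  8 | 0-1000,00-000
  11 | -01011  (sole → essential)
  14 | 001110  (sole → essential)
  17 | -10001,0-0001
  20 | 0101-0  (sole → essential)
  22 | 0101-0  (sole → essential)
  24 | 0-1000  (sole → essential)
  29 | 0-1101,0111-1
  31 | -11111,0111-1
  38 | 100110  (sole → essential)
  43 | -01011,101-11
  47 | 1-1111,101-11
  49 | -10001  (sole → essential)
  55 | 11-111  (sole → essential)
  62 | 11111-  (sole → essential)
  63 | -11111,1-1111,11-111,11111-
Essential prime implicants: -01011, -10001, 0-1000, 0000-0, 001110, 0101-0, 100110, 11-111, 11111-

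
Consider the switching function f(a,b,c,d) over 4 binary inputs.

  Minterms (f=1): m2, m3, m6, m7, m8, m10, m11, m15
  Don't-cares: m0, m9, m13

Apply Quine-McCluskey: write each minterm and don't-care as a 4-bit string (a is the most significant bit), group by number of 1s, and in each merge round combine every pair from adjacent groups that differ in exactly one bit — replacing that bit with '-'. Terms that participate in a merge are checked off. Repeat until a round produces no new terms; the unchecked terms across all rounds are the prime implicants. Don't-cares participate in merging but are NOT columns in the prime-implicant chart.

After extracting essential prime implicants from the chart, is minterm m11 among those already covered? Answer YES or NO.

Round 0: 0000✓ 0010✓ 0011✓ 0110✓ 0111✓ 1000✓ 1001✓ 1010✓ 1011✓ 1101✓ 1111✓
Round 1: -000✓ -010✓ -011✓ -111✓ 0-10✓ 0-11✓ 00-0✓ 001-✓ 011-✓ 1-01✓ 1-11✓ 10-0✓ 10-1✓ 100-✓ 101-✓ 11-1✓
Round 2: --11 -0-0 -01- 0-1- 1--1 10--
PIs = {--11, -0-0, -01-, 0-1-, 1--1, 10--}
Coverage chart:
  m2: -0-0,-01-,0-1-
  m3: --11,-01-,0-1-
  m6: 0-1- ←essential
  m7: --11,0-1-
  m8: -0-0,10--
  m10: -0-0,-01-,10--
  m11: --11,-01-,1--1,10--
  m15: --11,1--1
Essential: 0-1-

NO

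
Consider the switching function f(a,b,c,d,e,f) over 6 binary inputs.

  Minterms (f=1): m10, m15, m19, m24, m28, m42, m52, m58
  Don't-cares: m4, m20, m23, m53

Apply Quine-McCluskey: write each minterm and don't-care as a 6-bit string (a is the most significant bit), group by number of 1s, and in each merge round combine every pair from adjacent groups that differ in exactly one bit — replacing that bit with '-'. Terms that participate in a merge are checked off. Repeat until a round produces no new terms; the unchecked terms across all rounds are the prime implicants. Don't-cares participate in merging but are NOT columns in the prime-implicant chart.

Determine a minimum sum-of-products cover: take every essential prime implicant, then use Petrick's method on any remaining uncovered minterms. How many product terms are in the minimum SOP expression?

6

Round 0: 000100✓ 001010✓ 001111 010011✓ 010100✓ 010111✓ 011000✓ 011100✓ 101010✓ 110100✓ 110101✓ 111010✓
Round 1: -01010 -10100 0-0100 01-100 010-11 011-00 1-1010 11010-
PIs = {-01010, -10100, 0-0100, 001111, 01-100, 010-11, 011-00, 1-1010, 11010-}
Coverage chart:
  m10: -01010 ←essential
  m15: 001111 ←essential
  m19: 010-11 ←essential
  m24: 011-00 ←essential
  m28: 01-100,011-00
  m42: -01010,1-1010
  m52: -10100,11010-
  m58: 1-1010 ←essential
Essential: -01010, 001111, 010-11, 011-00, 1-1010
Petrick residual → -10100
Min cover (6 terms): b'cd'ef' + bc'de'f' + a'b'cdef + a'bc'ef + a'bce'f' + acd'ef'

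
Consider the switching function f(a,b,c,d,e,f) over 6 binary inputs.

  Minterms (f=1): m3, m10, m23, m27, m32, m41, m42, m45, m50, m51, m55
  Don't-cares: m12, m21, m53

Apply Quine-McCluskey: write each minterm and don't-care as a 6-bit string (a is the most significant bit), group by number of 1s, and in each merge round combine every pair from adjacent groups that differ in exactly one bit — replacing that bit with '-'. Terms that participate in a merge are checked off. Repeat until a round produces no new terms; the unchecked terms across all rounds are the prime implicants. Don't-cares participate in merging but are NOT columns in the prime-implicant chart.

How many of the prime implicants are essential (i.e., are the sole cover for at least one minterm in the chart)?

[col 0] 000011, 001010*, 001100, 010101*, 010111*, 011011, 100000, 101001*, 101010*, 101101*, 110010*, 110011*, 110101*, 110111*
[col 1] -01010, -10101*, -10111*, 0101-1*, 101-01, 110-11, 11001-, 1101-1*
[col 2] -101-1
Prime implicants: -01010, -101-1, 000011, 001100, 011011, 100000, 101-01, 110-11, 11001-
PI chart (minterm → PIs covering it):
  3 | 000011  (sole → essential)
  10 | -01010  (sole → essential)
  23 | -101-1  (sole → essential)
  27 | 011011  (sole → essential)
  32 | 100000  (sole → essential)
  41 | 101-01  (sole → essential)
  42 | -01010  (sole → essential)
  45 | 101-01  (sole → essential)
  50 | 11001-  (sole → essential)
  51 | 110-11,11001-
  55 | -101-1,110-11
Essential prime implicants: -01010, -101-1, 000011, 011011, 100000, 101-01, 11001-

7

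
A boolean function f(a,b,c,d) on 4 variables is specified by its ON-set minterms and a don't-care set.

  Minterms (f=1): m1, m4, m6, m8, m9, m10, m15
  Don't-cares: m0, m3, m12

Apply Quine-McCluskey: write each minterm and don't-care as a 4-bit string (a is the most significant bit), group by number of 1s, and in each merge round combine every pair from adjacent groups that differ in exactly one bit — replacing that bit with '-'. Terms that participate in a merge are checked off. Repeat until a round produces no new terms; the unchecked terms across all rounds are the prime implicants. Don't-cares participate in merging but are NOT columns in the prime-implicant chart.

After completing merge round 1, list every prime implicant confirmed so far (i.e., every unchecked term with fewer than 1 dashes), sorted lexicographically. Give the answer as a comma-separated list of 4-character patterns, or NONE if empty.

[col 0] 0000*, 0001*, 0011*, 0100*, 0110*, 1000*, 1001*, 1010*, 1100*, 1111
[col 1] -000*, -001*, -100*, 0-00*, 00-1, 000-*, 01-0, 1-00*, 10-0, 100-*
[col 2] --00, -00-
Prime implicants: --00, -00-, 00-1, 01-0, 10-0, 1111

1111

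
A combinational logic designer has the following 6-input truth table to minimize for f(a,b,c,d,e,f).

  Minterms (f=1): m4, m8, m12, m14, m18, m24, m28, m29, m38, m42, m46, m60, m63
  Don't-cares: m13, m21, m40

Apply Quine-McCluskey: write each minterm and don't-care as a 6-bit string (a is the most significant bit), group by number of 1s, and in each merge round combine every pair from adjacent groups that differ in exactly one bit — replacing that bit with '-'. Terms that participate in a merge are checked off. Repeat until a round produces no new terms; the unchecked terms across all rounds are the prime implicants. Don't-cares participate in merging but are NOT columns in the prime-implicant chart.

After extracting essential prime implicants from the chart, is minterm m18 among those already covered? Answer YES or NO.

size-2^0 implicants → 000100(✓)  001000(✓)  001100(✓)  001101(✓)  001110(✓)  010010  010101(✓)  011000(✓)  011100(✓)  011101(✓)  100110(✓)  101000(✓)  101010(✓)  101110(✓)  111100(✓)  111111
size-2^1 implicants → -01000  -01110  -11100  0-1000(✓)  0-1100(✓)  0-1101(✓)  00-100  001-00(✓)  0011-0  00110-(✓)  01-101  011-00(✓)  01110-(✓)  10-110  101-10  1010-0
size-2^2 implicants → 0-1-00  0-110-
Unchecked terms (primes): -01000, -01110, -11100, 0-1-00, 0-110-, 00-100, 0011-0, 01-101, 010010, 10-110, 101-10, 1010-0, 111111
Minterm coverage:
  m4 ⊆ 00-100 [E]
  m8 ⊆ -01000,0-1-00
  m12 ⊆ 0-1-00,0-110-,00-100,0011-0
  m14 ⊆ -01110,0011-0
  m18 ⊆ 010010 [E]
  m24 ⊆ 0-1-00 [E]
  m28 ⊆ -11100,0-1-00,0-110-
  m29 ⊆ 0-110-,01-101
  m38 ⊆ 10-110 [E]
  m42 ⊆ 101-10,1010-0
  m46 ⊆ -01110,10-110,101-10
  m60 ⊆ -11100 [E]
  m63 ⊆ 111111 [E]
E = {-11100, 0-1-00, 00-100, 010010, 10-110, 111111}

YES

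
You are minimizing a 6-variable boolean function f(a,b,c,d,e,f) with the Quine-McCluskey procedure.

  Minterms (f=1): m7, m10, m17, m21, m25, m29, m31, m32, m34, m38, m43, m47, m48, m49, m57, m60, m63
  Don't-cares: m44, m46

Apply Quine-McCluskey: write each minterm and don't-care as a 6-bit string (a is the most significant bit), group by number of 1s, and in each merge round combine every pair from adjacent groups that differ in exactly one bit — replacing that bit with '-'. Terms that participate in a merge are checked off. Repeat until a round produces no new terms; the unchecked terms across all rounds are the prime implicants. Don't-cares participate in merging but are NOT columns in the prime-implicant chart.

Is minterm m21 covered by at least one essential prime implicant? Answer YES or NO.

YES

[col 0] 000111, 001010, 010001*, 010101*, 011001*, 011101*, 011111*, 100000*, 100010*, 100110*, 101011*, 101100*, 101110*, 101111*, 110000*, 110001*, 111001*, 111100*, 111111*
[col 1] -10001*, -11001*, -11111, 01-001*, 01-101*, 010-01*, 011-01*, 0111-1, 1-0000, 1-1100, 1-1111, 10-110, 100-10, 1000-0, 101-11, 1011-0, 10111-, 11-001*, 11000-
[col 2] -1-001, 01--01
Prime implicants: -1-001, -11111, 000111, 001010, 01--01, 0111-1, 1-0000, 1-1100, 1-1111, 10-110, 100-10, 1000-0, 101-11, 1011-0, 10111-, 11000-
PI chart (minterm → PIs covering it):
  7 | 000111  (sole → essential)
  10 | 001010  (sole → essential)
  17 | -1-001,01--01
  21 | 01--01  (sole → essential)
  25 | -1-001,01--01
  29 | 01--01,0111-1
  31 | -11111,0111-1
  32 | 1-0000,1000-0
  34 | 100-10,1000-0
  38 | 10-110,100-10
  43 | 101-11  (sole → essential)
  47 | 1-1111,101-11,10111-
  48 | 1-0000,11000-
  49 | -1-001,11000-
  57 | -1-001  (sole → essential)
  60 | 1-1100  (sole → essential)
  63 | -11111,1-1111
Essential prime implicants: -1-001, 000111, 001010, 01--01, 1-1100, 101-11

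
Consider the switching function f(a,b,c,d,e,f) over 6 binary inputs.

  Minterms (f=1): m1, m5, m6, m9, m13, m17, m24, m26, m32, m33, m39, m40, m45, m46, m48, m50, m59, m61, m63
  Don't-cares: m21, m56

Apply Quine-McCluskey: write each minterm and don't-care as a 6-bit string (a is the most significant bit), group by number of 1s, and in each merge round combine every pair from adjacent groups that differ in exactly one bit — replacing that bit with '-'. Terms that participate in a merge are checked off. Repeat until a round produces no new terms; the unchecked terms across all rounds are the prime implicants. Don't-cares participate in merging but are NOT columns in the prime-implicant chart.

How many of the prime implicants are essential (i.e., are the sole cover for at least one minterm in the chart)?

9

size-2^0 implicants → 000001(✓)  000101(✓)  000110  001001(✓)  001101(✓)  010001(✓)  010101(✓)  011000(✓)  011010(✓)  100000(✓)  100001(✓)  100111  101000(✓)  101101(✓)  101110  110000(✓)  110010(✓)  111000(✓)  111011(✓)  111101(✓)  111111(✓)
size-2^1 implicants → -00001  -01101  -11000  0-0001(✓)  0-0101(✓)  00-001(✓)  00-101(✓)  000-01(✓)  001-01(✓)  010-01(✓)  0110-0  1-0000(✓)  1-1000(✓)  1-1101  10-000(✓)  10000-  11-000(✓)  1100-0  111-11  1111-1
size-2^2 implicants → 0-0-01  00--01  1--000
Unchecked terms (primes): -00001, -01101, -11000, 0-0-01, 00--01, 000110, 0110-0, 1--000, 1-1101, 10000-, 100111, 101110, 1100-0, 111-11, 1111-1
Minterm coverage:
  m1 ⊆ -00001,0-0-01,00--01
  m5 ⊆ 0-0-01,00--01
  m6 ⊆ 000110 [E]
  m9 ⊆ 00--01 [E]
  m13 ⊆ -01101,00--01
  m17 ⊆ 0-0-01 [E]
  m24 ⊆ -11000,0110-0
  m26 ⊆ 0110-0 [E]
  m32 ⊆ 1--000,10000-
  m33 ⊆ -00001,10000-
  m39 ⊆ 100111 [E]
  m40 ⊆ 1--000 [E]
  m45 ⊆ -01101,1-1101
  m46 ⊆ 101110 [E]
  m48 ⊆ 1--000,1100-0
  m50 ⊆ 1100-0 [E]
  m59 ⊆ 111-11 [E]
  m61 ⊆ 1-1101,1111-1
  m63 ⊆ 111-11,1111-1
E = {0-0-01, 00--01, 000110, 0110-0, 1--000, 100111, 101110, 1100-0, 111-11}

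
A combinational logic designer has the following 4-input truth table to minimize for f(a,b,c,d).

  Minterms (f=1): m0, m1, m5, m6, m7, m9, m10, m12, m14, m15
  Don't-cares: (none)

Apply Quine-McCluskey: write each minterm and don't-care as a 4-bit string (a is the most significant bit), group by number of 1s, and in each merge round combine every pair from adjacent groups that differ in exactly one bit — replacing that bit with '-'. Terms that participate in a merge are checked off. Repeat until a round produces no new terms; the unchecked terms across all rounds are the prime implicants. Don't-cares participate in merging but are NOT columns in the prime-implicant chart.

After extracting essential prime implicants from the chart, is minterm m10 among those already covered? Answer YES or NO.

YES

size-2^0 implicants → 0000(✓)  0001(✓)  0101(✓)  0110(✓)  0111(✓)  1001(✓)  1010(✓)  1100(✓)  1110(✓)  1111(✓)
size-2^1 implicants → -001  -110(✓)  -111(✓)  0-01  000-  01-1  011-(✓)  1-10  11-0  111-(✓)
size-2^2 implicants → -11-
Unchecked terms (primes): -001, -11-, 0-01, 000-, 01-1, 1-10, 11-0
Minterm coverage:
  m0 ⊆ 000- [E]
  m1 ⊆ -001,0-01,000-
  m5 ⊆ 0-01,01-1
  m6 ⊆ -11- [E]
  m7 ⊆ -11-,01-1
  m9 ⊆ -001 [E]
  m10 ⊆ 1-10 [E]
  m12 ⊆ 11-0 [E]
  m14 ⊆ -11-,1-10,11-0
  m15 ⊆ -11- [E]
E = {-001, -11-, 000-, 1-10, 11-0}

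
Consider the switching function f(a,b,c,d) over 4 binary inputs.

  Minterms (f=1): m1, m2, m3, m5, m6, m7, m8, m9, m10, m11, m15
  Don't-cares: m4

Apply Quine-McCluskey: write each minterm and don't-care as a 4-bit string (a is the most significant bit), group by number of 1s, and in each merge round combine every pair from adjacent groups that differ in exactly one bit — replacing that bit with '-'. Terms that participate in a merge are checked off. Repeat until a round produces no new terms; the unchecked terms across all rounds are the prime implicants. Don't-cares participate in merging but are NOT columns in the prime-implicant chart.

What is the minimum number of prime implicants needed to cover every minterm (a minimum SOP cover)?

size-2^0 implicants → 0001(✓)  0010(✓)  0011(✓)  0100(✓)  0101(✓)  0110(✓)  0111(✓)  1000(✓)  1001(✓)  1010(✓)  1011(✓)  1111(✓)
size-2^1 implicants → -001(✓)  -010(✓)  -011(✓)  -111(✓)  0-01(✓)  0-10(✓)  0-11(✓)  00-1(✓)  001-(✓)  01-0(✓)  01-1(✓)  010-(✓)  011-(✓)  1-11(✓)  10-0(✓)  10-1(✓)  100-(✓)  101-(✓)
size-2^2 implicants → --11  -0-1  -01-  0--1  0-1-  01--  10--
Unchecked terms (primes): --11, -0-1, -01-, 0--1, 0-1-, 01--, 10--
Minterm coverage:
  m1 ⊆ -0-1,0--1
  m2 ⊆ -01-,0-1-
  m3 ⊆ --11,-0-1,-01-,0--1,0-1-
  m5 ⊆ 0--1,01--
  m6 ⊆ 0-1-,01--
  m7 ⊆ --11,0--1,0-1-,01--
  m8 ⊆ 10-- [E]
  m9 ⊆ -0-1,10--
  m10 ⊆ -01-,10--
  m11 ⊆ --11,-0-1,-01-,10--
  m15 ⊆ --11 [E]
E = {--11, 10--}
Petrick residual → 0--1, 0-1-
Cover = cd + a'd + a'c + ab'  |cover|=4

4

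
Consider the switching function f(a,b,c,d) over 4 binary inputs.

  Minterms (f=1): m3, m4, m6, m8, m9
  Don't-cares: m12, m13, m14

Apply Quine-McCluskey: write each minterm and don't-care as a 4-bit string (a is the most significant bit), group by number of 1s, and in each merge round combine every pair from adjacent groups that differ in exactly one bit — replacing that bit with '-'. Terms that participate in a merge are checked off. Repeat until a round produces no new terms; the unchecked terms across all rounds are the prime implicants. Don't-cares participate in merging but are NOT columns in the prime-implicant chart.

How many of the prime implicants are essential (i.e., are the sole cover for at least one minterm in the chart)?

size-2^0 implicants → 0011  0100(✓)  0110(✓)  1000(✓)  1001(✓)  1100(✓)  1101(✓)  1110(✓)
size-2^1 implicants → -100(✓)  -110(✓)  01-0(✓)  1-00(✓)  1-01(✓)  100-(✓)  11-0(✓)  110-(✓)
size-2^2 implicants → -1-0  1-0-
Unchecked terms (primes): -1-0, 0011, 1-0-
Minterm coverage:
  m3 ⊆ 0011 [E]
  m4 ⊆ -1-0 [E]
  m6 ⊆ -1-0 [E]
  m8 ⊆ 1-0- [E]
  m9 ⊆ 1-0- [E]
E = {-1-0, 0011, 1-0-}

3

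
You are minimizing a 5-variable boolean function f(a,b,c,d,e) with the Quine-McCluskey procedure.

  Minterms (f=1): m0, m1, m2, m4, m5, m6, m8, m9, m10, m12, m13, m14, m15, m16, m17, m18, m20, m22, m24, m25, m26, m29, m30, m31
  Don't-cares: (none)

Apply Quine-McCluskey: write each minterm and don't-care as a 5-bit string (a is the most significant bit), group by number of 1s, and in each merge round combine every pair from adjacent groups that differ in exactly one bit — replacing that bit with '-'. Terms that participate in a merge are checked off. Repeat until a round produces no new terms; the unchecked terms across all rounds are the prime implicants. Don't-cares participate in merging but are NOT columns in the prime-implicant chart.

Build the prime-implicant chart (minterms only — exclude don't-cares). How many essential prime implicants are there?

3

Round 0: 00000✓ 00001✓ 00010✓ 00100✓ 00101✓ 00110✓ 01000✓ 01001✓ 01010✓ 01100✓ 01101✓ 01110✓ 01111✓ 10000✓ 10001✓ 10010✓ 10100✓ 10110✓ 11000✓ 11001✓ 11010✓ 11101✓ 11110✓ 11111✓
Round 1: -0000✓ -0001✓ -0010✓ -0100✓ -0110✓ -1000✓ -1001✓ -1010✓ -1101✓ -1110✓ -1111✓ 0-000✓ 0-001✓ 0-010✓ 0-100✓ 0-101✓ 0-110✓ 00-00✓ 00-01✓ 00-10✓ 000-0✓ 0000-✓ 001-0✓ 0010-✓ 01-00✓ 01-01✓ 01-10✓ 010-0✓ 0100-✓ 011-0✓ 011-1✓ 0110-✓ 0111-✓ 1-000✓ 1-001✓ 1-010✓ 1-110✓ 10-00✓ 10-10✓ 100-0✓ 1000-✓ 101-0✓ 11-01✓ 11-10✓ 110-0✓ 1100-✓ 111-1✓ 1111-✓
Round 2: --000✓ --001✓ --010✓ --110✓ -0-00✓ -0-10✓ -00-0✓ -000-✓ -01-0✓ -1-01 -1-10✓ -10-0✓ -100-✓ -11-1 -111- 0--00✓ 0--01✓ 0--10✓ 0-0-0✓ 0-00-✓ 0-1-0✓ 0-10-✓ 00--0✓ 00-0-✓ 01--0✓ 01-0-✓ 011-- 1--10✓ 1-0-0✓ 1-00-✓ 10--0✓
Round 3: ---10 --0-0 --00- -0--0 0---0 0--0-
PIs = {---10, --0-0, --00-, -0--0, -1-01, -11-1, -111-, 0---0, 0--0-, 011--}
Coverage chart:
  m0: --0-0,--00-,-0--0,0---0,0--0-
  m1: --00-,0--0-
  m2: ---10,--0-0,-0--0,0---0
  m4: -0--0,0---0,0--0-
  m5: 0--0- ←essential
  m6: ---10,-0--0,0---0
  m8: --0-0,--00-,0---0,0--0-
  m9: --00-,-1-01,0--0-
  m10: ---10,--0-0,0---0
  m12: 0---0,0--0-,011--
  m13: -1-01,-11-1,0--0-,011--
  m14: ---10,-111-,0---0,011--
  m15: -11-1,-111-,011--
  m16: --0-0,--00-,-0--0
  m17: --00- ←essential
  m18: ---10,--0-0,-0--0
  m20: -0--0 ←essential
  m22: ---10,-0--0
  m24: --0-0,--00-
  m25: --00-,-1-01
  m26: ---10,--0-0
  m29: -1-01,-11-1
  m30: ---10,-111-
  m31: -11-1,-111-
Essential: --00-, -0--0, 0--0-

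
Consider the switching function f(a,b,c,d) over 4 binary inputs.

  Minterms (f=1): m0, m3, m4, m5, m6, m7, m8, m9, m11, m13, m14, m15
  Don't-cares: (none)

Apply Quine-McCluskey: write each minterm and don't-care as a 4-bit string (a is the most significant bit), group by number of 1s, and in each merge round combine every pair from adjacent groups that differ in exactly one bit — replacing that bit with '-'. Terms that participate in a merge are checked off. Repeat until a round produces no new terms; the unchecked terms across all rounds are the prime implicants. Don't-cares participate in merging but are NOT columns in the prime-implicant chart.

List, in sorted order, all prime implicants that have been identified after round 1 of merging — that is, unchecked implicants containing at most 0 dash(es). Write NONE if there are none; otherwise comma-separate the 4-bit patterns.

NONE

Round 0: 0000✓ 0011✓ 0100✓ 0101✓ 0110✓ 0111✓ 1000✓ 1001✓ 1011✓ 1101✓ 1110✓ 1111✓
Round 1: -000 -011✓ -101✓ -110✓ -111✓ 0-00 0-11✓ 01-0✓ 01-1✓ 010-✓ 011-✓ 1-01✓ 1-11✓ 10-1✓ 100- 11-1✓ 111-✓
Round 2: --11 -1-1 -11- 01-- 1--1
PIs = {--11, -000, -1-1, -11-, 0-00, 01--, 1--1, 100-}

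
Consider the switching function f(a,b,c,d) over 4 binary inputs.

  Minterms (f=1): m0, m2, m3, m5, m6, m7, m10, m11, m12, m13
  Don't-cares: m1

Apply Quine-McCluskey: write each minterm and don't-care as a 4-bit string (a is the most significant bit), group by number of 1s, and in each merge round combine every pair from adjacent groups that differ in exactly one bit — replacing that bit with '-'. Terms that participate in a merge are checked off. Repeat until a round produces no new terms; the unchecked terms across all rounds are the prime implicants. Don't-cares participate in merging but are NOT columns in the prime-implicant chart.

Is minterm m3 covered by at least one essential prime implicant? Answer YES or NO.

size-2^0 implicants → 0000(✓)  0001(✓)  0010(✓)  0011(✓)  0101(✓)  0110(✓)  0111(✓)  1010(✓)  1011(✓)  1100(✓)  1101(✓)
size-2^1 implicants → -010(✓)  -011(✓)  -101  0-01(✓)  0-10(✓)  0-11(✓)  00-0(✓)  00-1(✓)  000-(✓)  001-(✓)  01-1(✓)  011-(✓)  101-(✓)  110-
size-2^2 implicants → -01-  0--1  0-1-  00--
Unchecked terms (primes): -01-, -101, 0--1, 0-1-, 00--, 110-
Minterm coverage:
  m0 ⊆ 00-- [E]
  m2 ⊆ -01-,0-1-,00--
  m3 ⊆ -01-,0--1,0-1-,00--
  m5 ⊆ -101,0--1
  m6 ⊆ 0-1- [E]
  m7 ⊆ 0--1,0-1-
  m10 ⊆ -01- [E]
  m11 ⊆ -01- [E]
  m12 ⊆ 110- [E]
  m13 ⊆ -101,110-
E = {-01-, 0-1-, 00--, 110-}

YES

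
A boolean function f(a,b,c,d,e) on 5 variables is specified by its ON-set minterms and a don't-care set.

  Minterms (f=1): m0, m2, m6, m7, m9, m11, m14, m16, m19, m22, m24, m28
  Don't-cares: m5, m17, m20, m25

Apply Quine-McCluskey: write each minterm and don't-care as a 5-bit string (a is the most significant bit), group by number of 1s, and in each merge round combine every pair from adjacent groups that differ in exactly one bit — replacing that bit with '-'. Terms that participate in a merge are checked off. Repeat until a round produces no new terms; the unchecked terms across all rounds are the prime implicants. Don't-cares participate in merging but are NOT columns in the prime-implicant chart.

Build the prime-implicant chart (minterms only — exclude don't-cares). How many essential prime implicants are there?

[col 0] 00000*, 00010*, 00101*, 00110*, 00111*, 01001*, 01011*, 01110*, 10000*, 10001*, 10011*, 10100*, 10110*, 11000*, 11001*, 11100*
[col 1] -0000, -0110, -1001, 0-110, 00-10, 000-0, 001-1, 0011-, 010-1, 1-000*, 1-001*, 1-100*, 10-00*, 100-1, 1000-*, 101-0, 11-00*, 1100-*
[col 2] 1--00, 1-00-
Prime implicants: -0000, -0110, -1001, 0-110, 00-10, 000-0, 001-1, 0011-, 010-1, 1--00, 1-00-, 100-1, 101-0
PI chart (minterm → PIs covering it):
  0 | -0000,000-0
  2 | 00-10,000-0
  6 | -0110,0-110,00-10,0011-
  7 | 001-1,0011-
  9 | -1001,010-1
  11 | 010-1  (sole → essential)
  14 | 0-110  (sole → essential)
  16 | -0000,1--00,1-00-
  19 | 100-1  (sole → essential)
  22 | -0110,101-0
  24 | 1--00,1-00-
  28 | 1--00  (sole → essential)
Essential prime implicants: 0-110, 010-1, 1--00, 100-1

4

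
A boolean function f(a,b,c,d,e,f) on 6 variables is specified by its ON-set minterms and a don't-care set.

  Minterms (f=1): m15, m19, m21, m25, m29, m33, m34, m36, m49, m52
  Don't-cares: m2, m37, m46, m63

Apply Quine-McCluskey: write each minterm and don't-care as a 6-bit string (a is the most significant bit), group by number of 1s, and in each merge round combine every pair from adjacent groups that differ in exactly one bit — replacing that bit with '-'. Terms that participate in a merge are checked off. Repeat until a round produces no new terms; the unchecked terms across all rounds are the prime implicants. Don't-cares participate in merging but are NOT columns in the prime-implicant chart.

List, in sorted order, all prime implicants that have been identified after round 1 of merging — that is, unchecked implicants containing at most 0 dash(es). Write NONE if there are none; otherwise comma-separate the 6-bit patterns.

[col 0] 000010*, 001111, 010011, 010101*, 011001*, 011101*, 100001*, 100010*, 100100*, 100101*, 101110, 110001*, 110100*, 111111
[col 1] -00010, 01-101, 011-01, 1-0001, 1-0100, 100-01, 10010-
Prime implicants: -00010, 001111, 01-101, 010011, 011-01, 1-0001, 1-0100, 100-01, 10010-, 101110, 111111

001111, 010011, 101110, 111111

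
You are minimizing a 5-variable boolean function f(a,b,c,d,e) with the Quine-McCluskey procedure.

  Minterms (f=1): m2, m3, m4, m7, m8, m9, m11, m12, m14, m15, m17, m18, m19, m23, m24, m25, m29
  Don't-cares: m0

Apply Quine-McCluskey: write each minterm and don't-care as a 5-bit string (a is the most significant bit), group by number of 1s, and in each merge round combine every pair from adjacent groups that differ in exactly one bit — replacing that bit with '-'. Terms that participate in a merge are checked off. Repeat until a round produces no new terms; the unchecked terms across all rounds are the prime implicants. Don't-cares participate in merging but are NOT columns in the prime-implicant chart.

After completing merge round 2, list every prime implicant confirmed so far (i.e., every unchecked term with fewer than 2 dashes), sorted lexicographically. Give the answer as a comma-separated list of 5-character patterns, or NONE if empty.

[col 0] 00000*, 00010*, 00011*, 00100*, 00111*, 01000*, 01001*, 01011*, 01100*, 01110*, 01111*, 10001*, 10010*, 10011*, 10111*, 11000*, 11001*, 11101*
[col 1] -0010*, -0011*, -0111*, -1000*, -1001*, 0-000*, 0-011*, 0-100*, 0-111*, 00-00*, 00-11*, 000-0, 0001-*, 01-00*, 01-11*, 010-1, 0100-*, 011-0, 0111-, 1-001, 10-11*, 100-1, 1001-*, 11-01, 1100-*
[col 2] -0-11, -001-, -100-, 0--00, 0--11
Prime implicants: -0-11, -001-, -100-, 0--00, 0--11, 000-0, 010-1, 011-0, 0111-, 1-001, 100-1, 11-01

000-0, 010-1, 011-0, 0111-, 1-001, 100-1, 11-01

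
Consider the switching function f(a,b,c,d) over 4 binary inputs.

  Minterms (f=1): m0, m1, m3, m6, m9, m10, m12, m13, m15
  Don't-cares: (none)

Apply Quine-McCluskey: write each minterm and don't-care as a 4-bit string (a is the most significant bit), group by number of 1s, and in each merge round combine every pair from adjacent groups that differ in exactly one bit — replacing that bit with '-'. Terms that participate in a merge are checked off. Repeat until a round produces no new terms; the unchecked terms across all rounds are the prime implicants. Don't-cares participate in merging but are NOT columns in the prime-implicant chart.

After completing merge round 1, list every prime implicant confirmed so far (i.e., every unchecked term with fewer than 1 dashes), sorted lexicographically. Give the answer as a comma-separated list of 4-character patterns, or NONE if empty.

size-2^0 implicants → 0000(✓)  0001(✓)  0011(✓)  0110  1001(✓)  1010  1100(✓)  1101(✓)  1111(✓)
size-2^1 implicants → -001  00-1  000-  1-01  11-1  110-
Unchecked terms (primes): -001, 00-1, 000-, 0110, 1-01, 1010, 11-1, 110-

0110, 1010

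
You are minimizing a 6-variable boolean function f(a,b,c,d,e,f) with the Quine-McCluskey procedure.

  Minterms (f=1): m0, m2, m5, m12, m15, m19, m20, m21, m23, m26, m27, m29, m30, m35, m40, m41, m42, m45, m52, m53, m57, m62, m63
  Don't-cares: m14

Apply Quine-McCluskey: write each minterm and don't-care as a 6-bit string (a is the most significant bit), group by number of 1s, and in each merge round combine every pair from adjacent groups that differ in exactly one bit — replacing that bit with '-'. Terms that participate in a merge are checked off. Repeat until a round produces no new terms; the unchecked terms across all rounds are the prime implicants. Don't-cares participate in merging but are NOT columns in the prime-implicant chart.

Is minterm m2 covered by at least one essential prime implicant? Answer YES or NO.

YES

size-2^0 implicants → 000000(✓)  000010(✓)  000101(✓)  001100(✓)  001110(✓)  001111(✓)  010011(✓)  010100(✓)  010101(✓)  010111(✓)  011010(✓)  011011(✓)  011101(✓)  011110(✓)  100011  101000(✓)  101001(✓)  101010(✓)  101101(✓)  110100(✓)  110101(✓)  111001(✓)  111110(✓)  111111(✓)
size-2^1 implicants → -10100(✓)  -10101(✓)  -11110  0-0101  0-1110  0000-0  0011-0  00111-  01-011  01-101  010-11  0101-1  01010-(✓)  011-10  01101-  1-1001  101-01  1010-0  10100-  11010-(✓)  11111-
size-2^2 implicants → -1010-
Unchecked terms (primes): -1010-, -11110, 0-0101, 0-1110, 0000-0, 0011-0, 00111-, 01-011, 01-101, 010-11, 0101-1, 011-10, 01101-, 1-1001, 100011, 101-01, 1010-0, 10100-, 11111-
Minterm coverage:
  m0 ⊆ 0000-0 [E]
  m2 ⊆ 0000-0 [E]
  m5 ⊆ 0-0101 [E]
  m12 ⊆ 0011-0 [E]
  m15 ⊆ 00111- [E]
  m19 ⊆ 01-011,010-11
  m20 ⊆ -1010- [E]
  m21 ⊆ -1010-,0-0101,01-101,0101-1
  m23 ⊆ 010-11,0101-1
  m26 ⊆ 011-10,01101-
  m27 ⊆ 01-011,01101-
  m29 ⊆ 01-101 [E]
  m30 ⊆ -11110,0-1110,011-10
  m35 ⊆ 100011 [E]
  m40 ⊆ 1010-0,10100-
  m41 ⊆ 1-1001,101-01,10100-
  m42 ⊆ 1010-0 [E]
  m45 ⊆ 101-01 [E]
  m52 ⊆ -1010- [E]
  m53 ⊆ -1010- [E]
  m57 ⊆ 1-1001 [E]
  m62 ⊆ -11110,11111-
  m63 ⊆ 11111- [E]
E = {-1010-, 0-0101, 0000-0, 0011-0, 00111-, 01-101, 1-1001, 100011, 101-01, 1010-0, 11111-}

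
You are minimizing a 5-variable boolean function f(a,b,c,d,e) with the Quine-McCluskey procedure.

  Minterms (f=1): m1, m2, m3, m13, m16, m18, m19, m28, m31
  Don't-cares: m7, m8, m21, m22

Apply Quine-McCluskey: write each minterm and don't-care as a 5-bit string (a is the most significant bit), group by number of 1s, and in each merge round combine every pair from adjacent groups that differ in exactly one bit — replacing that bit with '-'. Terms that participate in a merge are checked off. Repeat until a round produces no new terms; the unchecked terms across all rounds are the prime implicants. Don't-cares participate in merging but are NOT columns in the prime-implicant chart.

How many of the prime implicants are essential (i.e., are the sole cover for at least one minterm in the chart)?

[col 0] 00001*, 00010*, 00011*, 00111*, 01000, 01101, 10000*, 10010*, 10011*, 10101, 10110*, 11100, 11111
[col 1] -0010*, -0011*, 00-11, 000-1, 0001-*, 10-10, 100-0, 1001-*
[col 2] -001-
Prime implicants: -001-, 00-11, 000-1, 01000, 01101, 10-10, 100-0, 10101, 11100, 11111
PI chart (minterm → PIs covering it):
  1 | 000-1  (sole → essential)
  2 | -001-  (sole → essential)
  3 | -001-,00-11,000-1
  13 | 01101  (sole → essential)
  16 | 100-0  (sole → essential)
  18 | -001-,10-10,100-0
  19 | -001-  (sole → essential)
  28 | 11100  (sole → essential)
  31 | 11111  (sole → essential)
Essential prime implicants: -001-, 000-1, 01101, 100-0, 11100, 11111

6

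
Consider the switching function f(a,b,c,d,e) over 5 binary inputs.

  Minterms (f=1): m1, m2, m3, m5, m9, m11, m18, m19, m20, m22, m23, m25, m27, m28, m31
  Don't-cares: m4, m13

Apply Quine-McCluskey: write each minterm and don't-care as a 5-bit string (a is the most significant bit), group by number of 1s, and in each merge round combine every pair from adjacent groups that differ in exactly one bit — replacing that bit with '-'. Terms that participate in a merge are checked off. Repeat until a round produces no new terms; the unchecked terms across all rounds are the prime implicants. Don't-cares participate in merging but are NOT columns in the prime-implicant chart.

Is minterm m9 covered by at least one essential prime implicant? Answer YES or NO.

YES

Round 0: 00001✓ 00010✓ 00011✓ 00100✓ 00101✓ 01001✓ 01011✓ 01101✓ 10010✓ 10011✓ 10100✓ 10110✓ 10111✓ 11001✓ 11011✓ 11100✓ 11111✓
Round 1: -0010✓ -0011✓ -0100 -1001✓ -1011✓ 0-001✓ 0-011✓ 0-101✓ 00-01✓ 000-1✓ 0001-✓ 0010- 01-01✓ 010-1✓ 1-011✓ 1-100 1-111✓ 10-10✓ 10-11✓ 1001-✓ 101-0 1011-✓ 11-11✓ 110-1✓
Round 2: --011 -001- -10-1 0--01 0-0-1 1--11 10-1-
PIs = {--011, -001-, -0100, -10-1, 0--01, 0-0-1, 0010-, 1--11, 1-100, 10-1-, 101-0}
Coverage chart:
  m1: 0--01,0-0-1
  m2: -001- ←essential
  m3: --011,-001-,0-0-1
  m5: 0--01,0010-
  m9: -10-1,0--01,0-0-1
  m11: --011,-10-1,0-0-1
  m18: -001-,10-1-
  m19: --011,-001-,1--11,10-1-
  m20: -0100,1-100,101-0
  m22: 10-1-,101-0
  m23: 1--11,10-1-
  m25: -10-1 ←essential
  m27: --011,-10-1,1--11
  m28: 1-100 ←essential
  m31: 1--11 ←essential
Essential: -001-, -10-1, 1--11, 1-100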